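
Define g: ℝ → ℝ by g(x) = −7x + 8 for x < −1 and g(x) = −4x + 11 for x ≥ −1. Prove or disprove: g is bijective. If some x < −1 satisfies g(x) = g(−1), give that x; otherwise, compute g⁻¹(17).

Both pieces are strictly decreasing (slopes −7 and −4), so each is injective on its own interval.
The left piece maps (−∞, −1) onto (15, ∞); the right piece maps [−1, ∞) onto (−∞, 15].
Since 15 = 15, the images partition ℝ: g is injective and surjective, hence bijective.
Because the two images are disjoint, no x < −1 has g(x) = g(−1), so we compute g⁻¹(17): 17 lies in (15, ∞), so solve −7x + 8 = 17: x = (17 − 8)/(−7) = −9/7.

-9/7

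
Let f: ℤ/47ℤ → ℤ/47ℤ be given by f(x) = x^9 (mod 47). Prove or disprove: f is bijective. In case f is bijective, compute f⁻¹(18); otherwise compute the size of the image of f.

Since 47 is prime, the nonzero elements of ℤ/47ℤ form a cyclic group of order 46.
As gcd(9, 46) = 1, raising to the 9th power is a bijection on this group: if s^9 ≡ t^9 then (st^{−1})^9 = 1, and the only element of order dividing gcd(9, 46) = 1 is 1, so s = t.
With f(0) = 0 this makes f injective on all of ℤ/47ℤ, hence bijective (finite equal-size domain and codomain). In particular f is bijective.
Since f is bijective, we find the preimage of 18. The inverse of x ↦ x^9 on (ℤ/47ℤ)^× is x ↦ x^41, because 9·41 = 369 = 8·46 + 1 ≡ 1 (mod 46) and x^{46} = 1 for x ≠ 0 (Fermat). So f⁻¹(18) = 18^41 mod 47.
Repeated squaring mod 47: 18^1 ≡ 18, 18^2 ≡ 18² = 324 ≡ 42, 18^4 ≡ 42² = 1764 ≡ 25, 18^8 ≡ 25² = 625 ≡ 14, 18^16 ≡ 14² = 196 ≡ 8, 18^32 ≡ 8² = 64 ≡ 17. Since 41 = 32 + 8 + 1, 18^41 ≡ 17·14·18: 17·14 = 238 ≡ 3, then 3·18 = 54 ≡ 7. So 18^41 ≡ 7 (mod 47).
Hence f⁻¹(18) = 7.

7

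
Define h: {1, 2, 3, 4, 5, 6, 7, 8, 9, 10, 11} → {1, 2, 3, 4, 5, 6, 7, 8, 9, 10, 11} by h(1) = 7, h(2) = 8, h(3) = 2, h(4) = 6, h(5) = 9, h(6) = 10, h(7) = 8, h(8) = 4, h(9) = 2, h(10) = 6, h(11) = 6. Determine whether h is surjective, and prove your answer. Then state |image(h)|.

7

No element maps to 1, so h is not surjective.
The image of h is {2, 4, 6, 7, 8, 9, 10}, which has 7 elements.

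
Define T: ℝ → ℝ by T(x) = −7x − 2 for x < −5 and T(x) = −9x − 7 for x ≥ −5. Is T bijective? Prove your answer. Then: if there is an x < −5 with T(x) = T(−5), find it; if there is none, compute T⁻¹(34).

-40/7

Both pieces are strictly decreasing (slopes −7 and −9), so each is injective on its own interval.
The left piece maps (−∞, −5) onto (33, ∞); the right piece maps [−5, ∞) onto (−∞, 38].
These images overlap. In particular T(−5) = 38 (right piece), and solving −7x − 2 = 38 on the left piece gives x = −40/7 < −5.
So T(−40/7) = T(−5) with −40/7 ≠ −5, and T is not injective, hence not bijective. This x = −40/7 is the requested value below −5.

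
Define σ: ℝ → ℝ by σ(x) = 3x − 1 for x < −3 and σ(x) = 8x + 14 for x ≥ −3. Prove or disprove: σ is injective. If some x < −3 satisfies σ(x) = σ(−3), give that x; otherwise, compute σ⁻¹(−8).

-11/4

Both pieces are strictly increasing (slopes 3 and 8), so each is injective on its own interval.
The left piece maps (−∞, −3) onto (−∞, −10); the right piece maps [−3, ∞) onto [−10, ∞).
These images are disjoint, so no value is attained by both pieces. So σ is injective.
Because the two images are disjoint, no x < −3 has σ(x) = σ(−3), so we compute σ⁻¹(−8): −8 lies in [−10, ∞), so solve 8x + 14 = −8: x = (−8 − 14)/8 = −11/4.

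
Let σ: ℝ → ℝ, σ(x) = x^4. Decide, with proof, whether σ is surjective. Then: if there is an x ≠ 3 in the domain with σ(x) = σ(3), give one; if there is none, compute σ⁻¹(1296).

Since 4 is even, x^4 ≥ 0 for all x ∈ ℝ, so −1 ∈ ℝ has no preimage. Hence σ is not surjective.
For the follow-up, such an x exists: taking x = −3 ∈ ℝ gives σ(−3) = 81 = σ(3) with −3 ≠ 3.

-3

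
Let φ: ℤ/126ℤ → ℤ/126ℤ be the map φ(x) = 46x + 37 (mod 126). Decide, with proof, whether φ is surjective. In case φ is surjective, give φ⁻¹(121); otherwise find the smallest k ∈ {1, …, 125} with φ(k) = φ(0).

63

Since gcd(46, 126) = 2, we have 46x ≡ 0 (mod 2) for all x, so φ(x) ≡ 1 (mod 2).
But 0 ≢ 1 (mod 2), so 0 ∈ ℤ/126ℤ has no preimage. Therefore φ is not surjective.
Since φ is not surjective, we find the least positive k with φ(k) = φ(0): this means 46k ≡ 0 (mod 126), i.e. 126 ∣ 46k. Since gcd(46, 126) = 2, dividing through by 2 this holds exactly when 63 ∣ 23k, and as gcd(23, 63) = 1, exactly when 63 ∣ k.
The smallest positive such k is 63.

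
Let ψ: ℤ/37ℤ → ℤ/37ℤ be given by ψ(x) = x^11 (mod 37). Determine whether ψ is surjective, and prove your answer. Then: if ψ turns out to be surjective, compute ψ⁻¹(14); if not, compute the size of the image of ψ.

8

Since 37 is prime, the nonzero elements of ℤ/37ℤ form a cyclic group of order 36.
As gcd(11, 36) = 1, raising to the 11th power is a bijection on this group: if s^11 ≡ t^11 then (st^{−1})^11 = 1, and the only element of order dividing gcd(11, 36) = 1 is 1, so s = t.
With ψ(0) = 0 this makes ψ injective on all of ℤ/37ℤ, hence bijective (finite equal-size domain and codomain). In particular ψ is surjective.
Since ψ is surjective, we find the preimage of 14. The inverse of x ↦ x^11 on (ℤ/37ℤ)^× is x ↦ x^23, because 11·23 = 253 = 7·36 + 1 ≡ 1 (mod 36) and x^{36} = 1 for x ≠ 0 (Fermat). So ψ⁻¹(14) = 14^23 mod 37.
Repeated squaring mod 37: 14^1 ≡ 14, 14^2 ≡ 14² = 196 ≡ 11, 14^4 ≡ 11² = 121 ≡ 10, 14^8 ≡ 10² = 100 ≡ 26, 14^16 ≡ 26² = 676 ≡ 10. Since 23 = 16 + 4 + 2 + 1, 14^23 ≡ 10·10·11·14: 10·10 = 100 ≡ 26, then 26·11 = 286 ≡ 27, then 27·14 = 378 ≡ 8. So 14^23 ≡ 8 (mod 37).
Hence ψ⁻¹(14) = 8.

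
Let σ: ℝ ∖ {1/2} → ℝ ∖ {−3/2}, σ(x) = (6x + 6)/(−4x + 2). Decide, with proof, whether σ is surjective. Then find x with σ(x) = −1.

-4

For any y ≠ −3/2, solving y(−4x + 2) = 6x + 6 for x gives a well-defined x ≠ 1/2. So σ is surjective.
Solving σ(x) = −1: cross-multiplying gives 6x + 6 = −1(−4x + 2), which rearranges to 2x = −8, so x = −4.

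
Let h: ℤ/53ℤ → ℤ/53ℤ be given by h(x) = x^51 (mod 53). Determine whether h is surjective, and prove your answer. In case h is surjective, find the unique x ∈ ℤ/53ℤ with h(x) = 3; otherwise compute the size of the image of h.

Since 53 is prime, the nonzero elements of ℤ/53ℤ form a cyclic group of order 52.
As gcd(51, 52) = 1, raising to the 51st power is a bijection on this group: if s^51 ≡ t^51 then (st^{−1})^51 = 1, and the only element of order dividing gcd(51, 52) = 1 is 1, so s = t.
With h(0) = 0 this makes h injective on all of ℤ/53ℤ, hence bijective (finite equal-size domain and codomain). In particular h is surjective.
Since h is surjective, we find the preimage of 3. The inverse of x ↦ x^51 on (ℤ/53ℤ)^× is x ↦ x^51, because 51·51 = 2601 = 50·52 + 1 ≡ 1 (mod 52) and x^{52} = 1 for x ≠ 0 (Fermat). So h⁻¹(3) = 3^51 mod 53.
Repeated squaring mod 53: 3^1 ≡ 3, 3^2 ≡ 3² = 9, 3^4 ≡ 9² = 81 ≡ 28, 3^8 ≡ 28² = 784 ≡ 42, 3^16 ≡ 42² = 1764 ≡ 15, 3^32 ≡ 15² = 225 ≡ 13. Since 51 = 32 + 16 + 2 + 1, 3^51 ≡ 13·15·9·3: 13·15 = 195 ≡ 36, then 36·9 = 324 ≡ 6, then 6·3 = 18. So 3^51 ≡ 18 (mod 53).
Hence h⁻¹(3) = 18.

18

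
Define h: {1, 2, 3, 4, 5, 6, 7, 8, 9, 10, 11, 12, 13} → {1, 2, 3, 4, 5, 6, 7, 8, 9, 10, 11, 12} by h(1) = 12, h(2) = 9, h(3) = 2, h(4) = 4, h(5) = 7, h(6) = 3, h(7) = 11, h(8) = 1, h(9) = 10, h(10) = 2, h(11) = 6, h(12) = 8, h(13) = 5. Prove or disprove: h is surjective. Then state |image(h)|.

12

Every element of the codomain has a preimage: 1 = h(8), 2 = h(3), 3 = h(6), 4 = h(4), 5 = h(13), 6 = h(11), 7 = h(5), 8 = h(12), 9 = h(2), 10 = h(9), 11 = h(7), 12 = h(1).
So h is surjective.
The image of h is {1, 2, 3, 4, 5, 6, 7, 8, 9, 10, 11, 12}, which has 12 elements.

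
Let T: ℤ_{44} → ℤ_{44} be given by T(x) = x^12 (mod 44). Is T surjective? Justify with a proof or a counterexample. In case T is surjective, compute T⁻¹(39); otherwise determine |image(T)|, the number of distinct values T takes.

T(10): Repeated squaring mod 44: 10^1 ≡ 10, 10^2 ≡ 10² = 100 ≡ 12, 10^4 ≡ 12² = 144 ≡ 12, 10^8 ≡ 12² = 144 ≡ 12. Since 12 = 8 + 4, 10^12 ≡ 12·12: 12·12 = 144 ≡ 12. So 10^12 ≡ 12 (mod 44).
T(12): Repeated squaring mod 44: 12^1 ≡ 12, 12^2 ≡ 12² = 144 ≡ 12, 12^4 ≡ 12² = 144 ≡ 12, 12^8 ≡ 12² = 144 ≡ 12. Since 12 = 8 + 4, 12^12 ≡ 12·12: 12·12 = 144 ≡ 12. So 12^12 ≡ 12 (mod 44).
So T(10) = T(12) = 12 while 10 ≠ 12, hence T is not injective.
A non-injective map from the 44-element set ℤ_{44} to itself takes at most 43 distinct values, so it cannot be surjective. Thus T is not surjective.
Since T is not surjective, we determine |image(T)|. Computing x^12 mod 44 for each x (by repeated squaring, reducing mod 44 at every step), the values T(0), T(1), …, T(43) are: 0, 1, 4, 9, 16, 25, 36, 5, 20, 37, 12, 33, 12, 37, 20, 5, 36, 25, 16, 9, 4, 1, 0, 1, 4, 9, 16, 25, 36, 5, 20, 37, 12, 33, 12, 37, 20, 5, 36, 25, 16, 9, 4, 1.
The distinct values are {0, 1, 4, 5, 9, 12, 16, 20, 25, 33, 36, 37}; there are 12 of them.

12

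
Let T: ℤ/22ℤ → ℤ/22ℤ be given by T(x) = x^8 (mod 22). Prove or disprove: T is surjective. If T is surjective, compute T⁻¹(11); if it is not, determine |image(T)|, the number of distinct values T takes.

T(10): Repeated squaring mod 22: 10^1 ≡ 10, 10^2 ≡ 10² = 100 ≡ 12, 10^4 ≡ 12² = 144 ≡ 12, 10^8 ≡ 12² = 144 ≡ 12. So 10^8 ≡ 12 (mod 22).
T(12): Repeated squaring mod 22: 12^1 ≡ 12, 12^2 ≡ 12² = 144 ≡ 12, 12^4 ≡ 12² = 144 ≡ 12, 12^8 ≡ 12² = 144 ≡ 12. So 12^8 ≡ 12 (mod 22).
So T(10) = T(12) = 12 while 10 ≠ 12, therefore T is not injective.
A non-injective map from the 22-element set ℤ/22ℤ to itself takes at most 21 distinct values, so it cannot be surjective. So T is not surjective.
Since T is not surjective, we determine |image(T)|. Computing x^8 mod 22 for each x (by repeated squaring, reducing mod 22 at every step), the values T(0), T(1), …, T(21) are: 0, 1, 14, 5, 20, 15, 4, 9, 16, 3, 12, 11, 12, 3, 16, 9, 4, 15, 20, 5, 14, 1.
The distinct values are {0, 1, 3, 4, 5, 9, 11, 12, 14, 15, 16, 20}; there are 12 of them.

12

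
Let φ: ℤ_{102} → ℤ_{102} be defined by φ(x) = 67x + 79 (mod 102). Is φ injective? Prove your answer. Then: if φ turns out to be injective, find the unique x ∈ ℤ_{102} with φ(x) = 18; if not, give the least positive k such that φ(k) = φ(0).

Suppose φ(x_1) = φ(x_2) in ℤ_{102}. Then 67x_1 + 79 ≡ 67x_2 + 79 (mod 102), so 67(x_1 − x_2) ≡ 0 (mod 102).
Since gcd(67, 102) = 1, 67 is invertible modulo 102, so x_1 − x_2 ≡ 0 (mod 102), i.e. x_1 = x_2.
Hence φ is injective.
We now compute 67⁻¹ mod 102 explicitly. Euclid's algorithm: 102 = 1·67 + 35, 67 = 1·35 + 32, 35 = 1·32 + 3, 32 = 10·3 + 2, 3 = 1·2 + 1; back-substituting gives 1 = 67·67 − 44·102, so 67⁻¹ ≡ 67 (mod 102).
Since φ is injective, we compute φ⁻¹(18): solve 67x + 79 ≡ 18 (mod 102), i.e. 67x ≡ 41 (mod 102).
Multiplying by 67⁻¹ = 67 gives x ≡ 67·41 = 2747 = 26·102 + 95 ≡ 95 (mod 102).
Check: φ(95) = 67·95 + 79 = 6444 = 63·102 + 18 ≡ 18 (mod 102).

95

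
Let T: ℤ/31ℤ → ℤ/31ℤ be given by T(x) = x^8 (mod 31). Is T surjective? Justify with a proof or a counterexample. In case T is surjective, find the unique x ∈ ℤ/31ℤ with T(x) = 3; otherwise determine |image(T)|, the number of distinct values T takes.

T(15): Repeated squaring mod 31: 15^1 ≡ 15, 15^2 ≡ 15² = 225 ≡ 8, 15^4 ≡ 8² = 64 ≡ 2, 15^8 ≡ 2² = 4. So 15^8 ≡ 4 (mod 31).
T(16): Repeated squaring mod 31: 16^1 ≡ 16, 16^2 ≡ 16² = 256 ≡ 8, 16^4 ≡ 8² = 64 ≡ 2, 16^8 ≡ 2² = 4. So 16^8 ≡ 4 (mod 31).
So T(15) = T(16) = 4 while 15 ≠ 16, thus T is not injective.
A non-injective map from the 31-element set ℤ/31ℤ to itself takes at most 30 distinct values, so it cannot be surjective. Thus T is not surjective.
Since T is not surjective, we determine |image(T)|. Computing x^8 mod 31 for each x (by repeated squaring, reducing mod 31 at every step), the values T(0), T(1), …, T(30) are: 0, 1, 8, 20, 2, 25, 5, 10, 16, 28, 14, 19, 9, 7, 18, 4, 4, 18, 7, 9, 19, 14, 28, 16, 10, 5, 25, 2, 20, 8, 1.
The distinct values are {0, 1, 2, 4, 5, 7, 8, 9, 10, 14, 16, 18, 19, 20, 25, 28}; there are 16 of them.

16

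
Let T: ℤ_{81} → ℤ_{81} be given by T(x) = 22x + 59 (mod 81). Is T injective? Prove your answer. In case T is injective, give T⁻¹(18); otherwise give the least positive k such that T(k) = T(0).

Recall that T is injective when T(u) = T(v) forces u = v.
If T(u) = T(v), then 22u ≡ 22v (mod 81). Because gcd(22, 81) = 1, we may cancel 22 to get u ≡ v (mod 81).
So T is injective.
We now compute 22⁻¹ mod 81 explicitly. Euclid's algorithm: 81 = 3·22 + 15, 22 = 1·15 + 7, 15 = 2·7 + 1; back-substituting gives 1 = 70·22 − 19·81, so 22⁻¹ ≡ 70 (mod 81).
Since T is injective, we find T⁻¹(18): we need 22x ≡ 18 − 59 ≡ 40 (mod 81). Using 22⁻¹ = 70: x ≡ 70·40 = 2800 = 34·81 + 46, so x = 46.
Check: T(46) = 22·46 + 59 = 1071 = 13·81 + 18 ≡ 18 (mod 81).

46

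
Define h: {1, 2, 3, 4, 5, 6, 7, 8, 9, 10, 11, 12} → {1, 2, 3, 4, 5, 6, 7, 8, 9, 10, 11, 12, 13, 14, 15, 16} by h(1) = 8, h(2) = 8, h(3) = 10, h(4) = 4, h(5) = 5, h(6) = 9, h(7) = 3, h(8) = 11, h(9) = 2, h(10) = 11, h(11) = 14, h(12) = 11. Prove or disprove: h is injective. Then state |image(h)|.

h(1) = 8 = h(2) with 1 ≠ 2, so h is not injective.
The image of h is {2, 3, 4, 5, 8, 9, 10, 11, 14}, which has 9 elements.

9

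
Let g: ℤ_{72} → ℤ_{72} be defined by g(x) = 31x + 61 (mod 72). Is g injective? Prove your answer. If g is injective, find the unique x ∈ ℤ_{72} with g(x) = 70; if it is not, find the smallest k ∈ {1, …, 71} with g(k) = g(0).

Recall: injectivity means: for all u, v in the domain, g(u) = g(v) implies u = v.
If g(u) = g(v), then 31u ≡ 31v (mod 72). Because gcd(31, 72) = 1, we may cancel 31 to get u ≡ v (mod 72).
Thus g is injective.
We now compute 31⁻¹ mod 72 explicitly. Euclid's algorithm: 72 = 2·31 + 10, 31 = 3·10 + 1; back-substituting gives 1 = 7·31 − 3·72, so 31⁻¹ ≡ 7 (mod 72).
Since g is injective, we compute g⁻¹(70): solve 31x + 61 ≡ 70 (mod 72), i.e. 31x ≡ 9 (mod 72).
Multiplying by 31⁻¹ = 7 gives x ≡ 7·9 = 63 ≡ 63 (mod 72).
Check: g(63) = 31·63 + 61 = 2014 = 27·72 + 70 ≡ 70 (mod 72).

63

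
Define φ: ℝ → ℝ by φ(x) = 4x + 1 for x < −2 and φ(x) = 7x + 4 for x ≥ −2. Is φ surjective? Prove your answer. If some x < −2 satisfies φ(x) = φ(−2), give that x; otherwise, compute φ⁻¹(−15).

-11/4

Both pieces are strictly increasing (slopes 4 and 7), so each is injective on its own interval.
The left piece maps (−∞, −2) onto (−∞, −7); the right piece maps [−2, ∞) onto [−10, ∞).
The union (−∞, −7) ∪ [−10, ∞) covers ℝ, so φ is surjective.
For the follow-up: the images overlap, so an x < −2 with φ(x) = φ(−2) exists. φ(−2) = −10; solving 4x + 1 = −10 for x < −2 gives x = (−10 − 1)/4 = −11/4.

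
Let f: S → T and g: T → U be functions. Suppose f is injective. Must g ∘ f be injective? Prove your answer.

not injective

No. Take S = T = U = {1, 2, 3}, f = identity (injective), and g(x) = 1 for every x.
Then (g ∘ f)(1) = 1 = (g ∘ f)(3) with 1 ≠ 3, so g ∘ f is not injective.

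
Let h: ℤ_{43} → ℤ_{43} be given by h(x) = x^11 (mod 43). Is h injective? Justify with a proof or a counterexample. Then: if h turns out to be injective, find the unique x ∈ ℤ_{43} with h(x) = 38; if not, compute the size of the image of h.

Since 43 is prime, the nonzero elements of ℤ_{43} form a cyclic group of order 42.
As gcd(11, 42) = 1, raising to the 11th power is a bijection on this group: if s^11 ≡ t^11 then (st^{−1})^11 = 1, and the only element of order dividing gcd(11, 42) = 1 is 1, so s = t.
With h(0) = 0 this makes h injective on all of ℤ_{43}, hence bijective (finite equal-size domain and codomain). In particular h is injective.
Since h is injective, we find the preimage of 38. The inverse of x ↦ x^11 on (ℤ_{43})^× is x ↦ x^23, because 11·23 = 253 = 6·42 + 1 ≡ 1 (mod 42) and x^{42} = 1 for x ≠ 0 (Fermat). So h⁻¹(38) = 38^23 mod 43.
Repeated squaring mod 43: 38^1 ≡ 38, 38^2 ≡ 38² = 1444 ≡ 25, 38^4 ≡ 25² = 625 ≡ 23, 38^8 ≡ 23² = 529 ≡ 13, 38^16 ≡ 13² = 169 ≡ 40. Since 23 = 16 + 4 + 2 + 1, 38^23 ≡ 40·23·25·38: 40·23 = 920 ≡ 17, then 17·25 = 425 ≡ 38, then 38·38 = 1444 ≡ 25. So 38^23 ≡ 25 (mod 43).
Hence h⁻¹(38) = 25.

25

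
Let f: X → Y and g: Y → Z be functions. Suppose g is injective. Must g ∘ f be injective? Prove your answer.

No. Take X = {1, 2}, Y = Z = {1, 2, 3}, f(1) = f(2) = 1, and g = identity (injective).
Then (g ∘ f)(1) = (g ∘ f)(2) = 1 with 1 ≠ 2, so g ∘ f is not injective.

not injective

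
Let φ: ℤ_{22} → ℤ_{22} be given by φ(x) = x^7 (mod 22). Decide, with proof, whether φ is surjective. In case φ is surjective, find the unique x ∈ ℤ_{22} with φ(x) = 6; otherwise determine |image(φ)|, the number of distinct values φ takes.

18

Computing x^7 mod 22 for each x (by repeated squaring, reducing mod 22 at every step), the values φ(0), φ(1), …, φ(21) are: 0, 1, 18, 9, 16, 3, 8, 17, 2, 15, 10, 11, 12, 7, 20, 5, 14, 19, 6, 13, 4, 21.
Every element of ℤ_{22} appears exactly once in this list, so φ is a bijection, and in particular surjective.
Since φ is surjective, we read off the preimage of 6 from the same table: φ(18) = 6, so φ⁻¹(6) = 18.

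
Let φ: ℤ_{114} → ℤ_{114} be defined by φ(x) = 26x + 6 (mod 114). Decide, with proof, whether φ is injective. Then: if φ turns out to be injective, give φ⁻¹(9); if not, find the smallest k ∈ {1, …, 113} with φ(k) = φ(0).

We have gcd(26, 114) = 2 > 1. Taking u = 0 and v = 57: φ(0) = 6 and φ(57) = 26·57 + 6 = 1488 ≡ 6 (mod 114).
So φ(0) = φ(57) while 0 ≠ 57, thus φ is not injective.
Since φ is not injective, we find the least positive k with φ(k) = φ(0): this means 26k ≡ 0 (mod 114), i.e. 114 ∣ 26k. Since gcd(26, 114) = 2, dividing through by 2 this holds exactly when 57 ∣ 13k, and as gcd(13, 57) = 1, exactly when 57 ∣ k.
The smallest positive such k is 57.

57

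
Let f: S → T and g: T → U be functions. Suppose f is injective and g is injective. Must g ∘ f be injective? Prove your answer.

Suppose (g ∘ f)(x_1) = (g ∘ f)(x_2), i.e. g(f(x_1)) = g(f(x_2)).
Since g is injective, f(x_1) = f(x_2). Since f is injective, x_1 = x_2. So g ∘ f is injective.

injective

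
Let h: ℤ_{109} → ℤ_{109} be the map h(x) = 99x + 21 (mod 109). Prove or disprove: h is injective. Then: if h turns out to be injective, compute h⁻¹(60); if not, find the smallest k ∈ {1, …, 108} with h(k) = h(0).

Suppose h(x_1) = h(x_2) in ℤ_{109}. Then 99x_1 + 21 ≡ 99x_2 + 21 (mod 109), hence 99(x_1 − x_2) ≡ 0 (mod 109).
Since gcd(99, 109) = 1, 99 is invertible modulo 109, hence x_1 − x_2 ≡ 0 (mod 109), i.e. x_1 = x_2.
Thus h is injective.
We now compute 99⁻¹ mod 109 explicitly. Euclid's algorithm: 109 = 1·99 + 10, 99 = 9·10 + 9, 10 = 1·9 + 1; back-substituting gives 1 = 98·99 − 89·109, so 99⁻¹ ≡ 98 (mod 109).
Since h is injective, we find h⁻¹(60): we need 99x ≡ 60 − 21 ≡ 39 (mod 109). Using 99⁻¹ = 98: x ≡ 98·39 = 3822 = 35·109 + 7, so x = 7.
Check: h(7) = 99·7 + 21 = 714 = 6·109 + 60 ≡ 60 (mod 109).

7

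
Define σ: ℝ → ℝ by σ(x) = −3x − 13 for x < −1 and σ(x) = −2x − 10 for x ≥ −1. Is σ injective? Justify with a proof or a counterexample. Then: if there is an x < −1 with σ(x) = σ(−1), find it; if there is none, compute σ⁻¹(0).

-5/3

Both pieces are strictly decreasing (slopes −3 and −2), so each is injective on its own interval.
The left piece maps (−∞, −1) onto (−10, ∞); the right piece maps [−1, ∞) onto (−∞, −8].
These images overlap. In particular σ(−1) = −8 (right piece), and solving −3x − 13 = −8 on the left piece gives x = −5/3 < −1.
So σ(−5/3) = σ(−1) with −5/3 ≠ −1, and σ is not injective. This x = −5/3 is the requested value below −1.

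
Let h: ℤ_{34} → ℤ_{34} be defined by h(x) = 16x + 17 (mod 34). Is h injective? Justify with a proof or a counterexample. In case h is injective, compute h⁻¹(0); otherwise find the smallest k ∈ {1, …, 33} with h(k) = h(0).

17

We have gcd(16, 34) = 2 > 1. Taking s = 0 and t = 17: h(0) = 17 and h(17) = 16·17 + 17 = 289 ≡ 17 (mod 34).
So h(0) = h(17) while 0 ≠ 17, hence h is not injective.
Since h is not injective, we find the least positive k with h(k) = h(0): this means 16k ≡ 0 (mod 34), i.e. 34 ∣ 16k. Since gcd(16, 34) = 2, dividing through by 2 this holds exactly when 17 ∣ 8k, and as gcd(8, 17) = 1, exactly when 17 ∣ k.
The smallest positive such k is 17.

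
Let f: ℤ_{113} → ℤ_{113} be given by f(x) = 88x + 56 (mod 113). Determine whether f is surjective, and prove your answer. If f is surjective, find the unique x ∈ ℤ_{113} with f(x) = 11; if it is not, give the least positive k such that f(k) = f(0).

Recall: surjectivity means every element of the codomain has a preimage under f.
Since gcd(88, 113) = 1, 88 is invertible modulo 113. Euclid's algorithm: 113 = 1·88 + 25, 88 = 3·25 + 13, 25 = 1·13 + 12, 13 = 1·12 + 1; back-substituting gives 1 = 9·88 − 7·113, so 88⁻¹ ≡ 9 (mod 113).
Then y ↦ 9(y − 56) is a two-sided inverse to f, so every y ∈ ℤ_{113} has a preimage.
Hence f is surjective.
Since f is surjective, we compute f⁻¹(11): solve 88x + 56 ≡ 11 (mod 113), i.e. 88x ≡ 68 (mod 113).
Multiplying by 88⁻¹ = 9 gives x ≡ 9·68 = 612 = 5·113 + 47 ≡ 47 (mod 113).
Check: f(47) = 88·47 + 56 = 4192 = 37·113 + 11 ≡ 11 (mod 113).

47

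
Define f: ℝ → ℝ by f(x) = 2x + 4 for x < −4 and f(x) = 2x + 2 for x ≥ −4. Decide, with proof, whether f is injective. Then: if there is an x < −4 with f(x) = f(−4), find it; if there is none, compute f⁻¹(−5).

-5

Both pieces are strictly increasing (slopes 2 and 2), so each is injective on its own interval.
The left piece maps (−∞, −4) onto (−∞, −4); the right piece maps [−4, ∞) onto [−6, ∞).
These images overlap. In particular f(−4) = −6 (right piece), and solving 2x + 4 = −6 on the left piece gives x = −5 < −4.
So f(−5) = f(−4) with −5 ≠ −4, and f is not injective. This x = −5 is the requested value below −4.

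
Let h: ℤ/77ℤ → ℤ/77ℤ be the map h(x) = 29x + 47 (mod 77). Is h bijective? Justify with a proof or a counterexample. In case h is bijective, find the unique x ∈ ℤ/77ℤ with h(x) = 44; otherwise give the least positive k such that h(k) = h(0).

53

Suppose h(s) = h(t) in ℤ/77ℤ. Then 29s + 47 ≡ 29t + 47 (mod 77), so 29(s − t) ≡ 0 (mod 77).
Since gcd(29, 77) = 1, 29 is invertible modulo 77, so s − t ≡ 0 (mod 77), i.e. s = t.
We now compute 29⁻¹ mod 77 explicitly. Euclid's algorithm: 77 = 2·29 + 19, 29 = 1·19 + 10, 19 = 1·10 + 9, 10 = 1·9 + 1; back-substituting gives 1 = 8·29 − 3·77, so 29⁻¹ ≡ 8 (mod 77).
Then y ↦ 8(y − 47) is a two-sided inverse to h, so every y ∈ ℤ/77ℤ has a preimage.
Therefore h is bijective.
Since h is bijective, we find h⁻¹(44): we need 29x ≡ 44 − 47 ≡ 74 (mod 77). Using 29⁻¹ = 8: x ≡ 8·74 = 592 = 7·77 + 53, so x = 53.
Check: h(53) = 29·53 + 47 = 1584 = 20·77 + 44 ≡ 44 (mod 77).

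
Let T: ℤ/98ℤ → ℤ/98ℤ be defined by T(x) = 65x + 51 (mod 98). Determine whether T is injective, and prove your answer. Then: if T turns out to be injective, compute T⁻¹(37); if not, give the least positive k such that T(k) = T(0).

42

Recall that injectivity means: for all a, b in the domain, T(a) = T(b) implies a = b.
If T(a) = T(b), then 65a ≡ 65b (mod 98). Because gcd(65, 98) = 1, we may cancel 65 to get a ≡ b (mod 98).
Hence T is injective.
We now compute 65⁻¹ mod 98 explicitly. Euclid's algorithm: 98 = 1·65 + 33, 65 = 1·33 + 32, 33 = 1·32 + 1; back-substituting gives 1 = 95·65 − 63·98, so 65⁻¹ ≡ 95 (mod 98).
Since T is injective, we find T⁻¹(37): we need 65x ≡ 37 − 51 ≡ 84 (mod 98). Using 65⁻¹ = 95: x ≡ 95·84 = 7980 = 81·98 + 42, so x = 42.
Check: T(42) = 65·42 + 51 = 2781 = 28·98 + 37 ≡ 37 (mod 98).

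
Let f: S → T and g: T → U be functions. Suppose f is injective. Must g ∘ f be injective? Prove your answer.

not injective

No. Take S = T = U = {0, 1}, f = identity (injective), and g(x) = 0 for every x.
Then (g ∘ f)(0) = 0 = (g ∘ f)(1) with 0 ≠ 1, so g ∘ f is not injective.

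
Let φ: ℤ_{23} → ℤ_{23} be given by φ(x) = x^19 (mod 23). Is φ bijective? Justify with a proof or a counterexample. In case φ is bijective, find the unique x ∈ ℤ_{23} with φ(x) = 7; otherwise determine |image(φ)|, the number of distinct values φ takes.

5

Since 23 is prime, the nonzero elements of ℤ_{23} form a cyclic group of order 22.
As gcd(19, 22) = 1, raising to the 19th power is a bijection on this group: if x_1^19 ≡ x_2^19 then (x_1x_2^{−1})^19 = 1, and the only element of order dividing gcd(19, 22) = 1 is 1, so x_1 = x_2.
With φ(0) = 0 this makes φ injective on all of ℤ_{23}, hence bijective (finite equal-size domain and codomain). In particular φ is bijective.
Since φ is bijective, we find the preimage of 7. The inverse of x ↦ x^19 on (ℤ_{23})^× is x ↦ x^7, because 19·7 = 133 = 6·22 + 1 ≡ 1 (mod 22) and x^{22} = 1 for x ≠ 0 (Fermat). So φ⁻¹(7) = 7^7 mod 23.
Repeated squaring mod 23: 7^1 ≡ 7, 7^2 ≡ 7² = 49 ≡ 3, 7^4 ≡ 3² = 9. Since 7 = 4 + 2 + 1, 7^7 ≡ 9·3·7: 9·3 = 27 ≡ 4, then 4·7 = 28 ≡ 5. So 7^7 ≡ 5 (mod 23).
Hence φ⁻¹(7) = 5.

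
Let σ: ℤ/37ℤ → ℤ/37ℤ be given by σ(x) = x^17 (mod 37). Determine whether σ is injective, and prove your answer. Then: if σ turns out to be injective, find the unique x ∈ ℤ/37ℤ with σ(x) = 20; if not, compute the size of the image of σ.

Since 37 is prime, the nonzero elements of ℤ/37ℤ form a cyclic group of order 36.
As gcd(17, 36) = 1, raising to the 17th power is a bijection on this group: if a^17 ≡ b^17 then (ab^{−1})^17 = 1, and the only element of order dividing gcd(17, 36) = 1 is 1, so a = b.
With σ(0) = 0 this makes σ injective on all of ℤ/37ℤ, hence bijective (finite equal-size domain and codomain). In particular σ is injective.
Since σ is injective, we find the preimage of 20. The inverse of x ↦ x^17 on (ℤ/37ℤ)^× is x ↦ x^17, because 17·17 = 289 = 8·36 + 1 ≡ 1 (mod 36) and x^{36} = 1 for x ≠ 0 (Fermat). So σ⁻¹(20) = 20^17 mod 37.
Repeated squaring mod 37: 20^1 ≡ 20, 20^2 ≡ 20² = 400 ≡ 30, 20^4 ≡ 30² = 900 ≡ 12, 20^8 ≡ 12² = 144 ≡ 33, 20^16 ≡ 33² = 1089 ≡ 16. Since 17 = 16 + 1, 20^17 ≡ 16·20: 16·20 = 320 ≡ 24. So 20^17 ≡ 24 (mod 37).
Hence σ⁻¹(20) = 24.

24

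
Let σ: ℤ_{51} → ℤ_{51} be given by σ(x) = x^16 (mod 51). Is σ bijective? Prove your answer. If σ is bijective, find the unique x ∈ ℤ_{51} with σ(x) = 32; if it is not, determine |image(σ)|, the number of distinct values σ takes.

σ(1) = 1^16 = 1.
σ(2): Repeated squaring mod 51: 2^1 ≡ 2, 2^2 ≡ 2² = 4, 2^4 ≡ 4² = 16, 2^8 ≡ 16² = 256 ≡ 1, 2^16 ≡ 1² = 1. So 2^16 ≡ 1 (mod 51).
So σ(1) = σ(2) = 1 while 1 ≠ 2, hence σ is not injective, hence not bijective.
Since σ is not bijective, we determine |image(σ)|. Computing x^16 mod 51 for each x (by repeated squaring, reducing mod 51 at every step), the values σ(0), σ(1), …, σ(50) are: 0, 1, 1, 18, 1, 1, 18, 1, 1, 18, 1, 1, 18, 1, 1, 18, 1, 34, 18, 1, 1, 18, 1, 1, 18, 1, 1, 18, 1, 1, 18, 1, 1, 18, 34, 1, 18, 1, 1, 18, 1, 1, 18, 1, 1, 18, 1, 1, 18, 1, 1.
The distinct values are {0, 1, 18, 34}; there are 4 of them.

4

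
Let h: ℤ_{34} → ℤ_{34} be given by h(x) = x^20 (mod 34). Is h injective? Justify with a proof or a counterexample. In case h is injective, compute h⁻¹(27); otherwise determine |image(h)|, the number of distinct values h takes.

h(3): Repeated squaring mod 34: 3^1 ≡ 3, 3^2 ≡ 3² = 9, 3^4 ≡ 9² = 81 ≡ 13, 3^8 ≡ 13² = 169 ≡ 33, 3^16 ≡ 33² = 1089 ≡ 1. Since 20 = 16 + 4, 3^20 ≡ 1·13: 1·13 = 13. So 3^20 ≡ 13 (mod 34).
h(5): Repeated squaring mod 34: 5^1 ≡ 5, 5^2 ≡ 5² = 25, 5^4 ≡ 25² = 625 ≡ 13, 5^8 ≡ 13² = 169 ≡ 33, 5^16 ≡ 33² = 1089 ≡ 1. Since 20 = 16 + 4, 5^20 ≡ 1·13: 1·13 = 13. So 5^20 ≡ 13 (mod 34).
So h(3) = h(5) = 13 while 3 ≠ 5, therefore h is not injective.
Since h is not injective, we determine |image(h)|. Computing x^20 mod 34 for each x (by repeated squaring, reducing mod 34 at every step), the values h(0), h(1), …, h(33) are: 0, 1, 16, 13, 18, 13, 4, 21, 16, 33, 4, 21, 30, 1, 30, 33, 18, 17, 18, 33, 30, 1, 30, 21, 4, 33, 16, 21, 4, 13, 18, 13, 16, 1.
The distinct values are {0, 1, 4, 13, 16, 17, 18, 21, 30, 33}; there are 10 of them.

10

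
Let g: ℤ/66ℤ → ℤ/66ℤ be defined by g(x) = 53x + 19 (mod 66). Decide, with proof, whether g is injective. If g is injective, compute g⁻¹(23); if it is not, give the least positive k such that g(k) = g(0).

Recall: g is injective when g(x_1) = g(x_2) forces x_1 = x_2.
If g(x_1) = g(x_2), then 53x_1 ≡ 53x_2 (mod 66). Because gcd(53, 66) = 1, we may cancel 53 to get x_1 ≡ x_2 (mod 66).
Thus g is injective.
We now compute 53⁻¹ mod 66 explicitly. Euclid's algorithm: 66 = 1·53 + 13, 53 = 4·13 + 1; back-substituting gives 1 = 5·53 − 4·66, so 53⁻¹ ≡ 5 (mod 66).
Since g is injective, we find g⁻¹(23): we need 53x ≡ 23 − 19 ≡ 4 (mod 66). Using 53⁻¹ = 5: x ≡ 5·4 = 20, so x = 20.
Check: g(20) = 53·20 + 19 = 1079 = 16·66 + 23 ≡ 23 (mod 66).

20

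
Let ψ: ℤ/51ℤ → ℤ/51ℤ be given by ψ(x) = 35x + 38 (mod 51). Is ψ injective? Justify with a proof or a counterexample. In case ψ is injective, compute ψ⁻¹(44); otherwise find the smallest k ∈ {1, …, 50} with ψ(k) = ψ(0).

If ψ(a) = ψ(b), then 35a ≡ 35b (mod 51). Because gcd(35, 51) = 1, we may cancel 35 to get a ≡ b (mod 51).
Hence ψ is injective.
We now compute 35⁻¹ mod 51 explicitly. Euclid's algorithm: 51 = 1·35 + 16, 35 = 2·16 + 3, 16 = 5·3 + 1; back-substituting gives 1 = 35·35 − 24·51, so 35⁻¹ ≡ 35 (mod 51).
Since ψ is injective, we find ψ⁻¹(44): we need 35x ≡ 44 − 38 ≡ 6 (mod 51). Using 35⁻¹ = 35: x ≡ 35·6 = 210 = 4·51 + 6, so x = 6.
Check: ψ(6) = 35·6 + 38 = 248 = 4·51 + 44 ≡ 44 (mod 51).

6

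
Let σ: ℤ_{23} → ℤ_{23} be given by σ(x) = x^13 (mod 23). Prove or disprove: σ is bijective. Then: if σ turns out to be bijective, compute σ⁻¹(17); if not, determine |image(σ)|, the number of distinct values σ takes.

Since 23 is prime, the nonzero elements of ℤ_{23} form a cyclic group of order 22.
As gcd(13, 22) = 1, raising to the 13th power is a bijection on this group: if u^13 ≡ v^13 then (uv^{−1})^13 = 1, and the only element of order dividing gcd(13, 22) = 1 is 1, so u = v.
With σ(0) = 0 this makes σ injective on all of ℤ_{23}, hence bijective (finite equal-size domain and codomain). In particular σ is bijective.
Since σ is bijective, we find the preimage of 17. The inverse of x ↦ x^13 on (ℤ_{23})^× is x ↦ x^17, because 13·17 = 221 = 10·22 + 1 ≡ 1 (mod 22) and x^{22} = 1 for x ≠ 0 (Fermat). So σ⁻¹(17) = 17^17 mod 23.
Repeated squaring mod 23: 17^1 ≡ 17, 17^2 ≡ 17² = 289 ≡ 13, 17^4 ≡ 13² = 169 ≡ 8, 17^8 ≡ 8² = 64 ≡ 18, 17^16 ≡ 18² = 324 ≡ 2. Since 17 = 16 + 1, 17^17 ≡ 2·17: 2·17 = 34 ≡ 11. So 17^17 ≡ 11 (mod 23).
Hence σ⁻¹(17) = 11.

11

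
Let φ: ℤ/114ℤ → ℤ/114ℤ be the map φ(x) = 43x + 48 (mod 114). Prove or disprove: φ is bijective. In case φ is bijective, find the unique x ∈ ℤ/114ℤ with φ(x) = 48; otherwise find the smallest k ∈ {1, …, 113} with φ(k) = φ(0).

By definition, φ is injective when φ(a) = φ(b) forces a = b.
Suppose φ(a) = φ(b) in ℤ/114ℤ. Then 43a + 48 ≡ 43b + 48 (mod 114), so 43(a − b) ≡ 0 (mod 114).
Since gcd(43, 114) = 1, 43 is invertible modulo 114, hence a − b ≡ 0 (mod 114), i.e. a = b.
We now compute 43⁻¹ mod 114 explicitly. Euclid's algorithm: 114 = 2·43 + 28, 43 = 1·28 + 15, 28 = 1·15 + 13, 15 = 1·13 + 2, 13 = 6·2 + 1; back-substituting gives 1 = 61·43 − 23·114, so 43⁻¹ ≡ 61 (mod 114).
Then y ↦ 61(y − 48) is a two-sided inverse to φ, so every y ∈ ℤ/114ℤ has a preimage.
Thus φ is bijective.
Since φ is bijective, we find φ⁻¹(48): we need 43x ≡ 48 − 48 ≡ 0 (mod 114). Using 43⁻¹ = 61: x ≡ 61·0 = 0, so x = 0.
Check: φ(0) = 43·0 + 48 = 48 ≡ 48 (mod 114).

0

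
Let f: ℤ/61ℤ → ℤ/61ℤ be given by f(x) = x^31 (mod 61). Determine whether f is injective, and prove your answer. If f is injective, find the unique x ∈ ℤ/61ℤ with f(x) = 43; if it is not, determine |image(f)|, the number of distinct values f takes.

Since 61 is prime, the nonzero elements of ℤ/61ℤ form a cyclic group of order 60.
As gcd(31, 60) = 1, raising to the 31st power is a bijection on this group: if a^31 ≡ b^31 then (ab^{−1})^31 = 1, and the only element of order dividing gcd(31, 60) = 1 is 1, so a = b.
With f(0) = 0 this makes f injective on all of ℤ/61ℤ, hence bijective (finite equal-size domain and codomain). In particular f is injective.
Since f is injective, we find the preimage of 43. The inverse of x ↦ x^31 on (ℤ/61ℤ)^× is x ↦ x^31, because 31·31 = 961 = 16·60 + 1 ≡ 1 (mod 60) and x^{60} = 1 for x ≠ 0 (Fermat). So f⁻¹(43) = 43^31 mod 61.
Repeated squaring mod 61: 43^1 ≡ 43, 43^2 ≡ 43² = 1849 ≡ 19, 43^4 ≡ 19² = 361 ≡ 56, 43^8 ≡ 56² = 3136 ≡ 25, 43^16 ≡ 25² = 625 ≡ 15. Since 31 = 16 + 8 + 4 + 2 + 1, 43^31 ≡ 15·25·56·19·43: 15·25 = 375 ≡ 9, then 9·56 = 504 ≡ 16, then 16·19 = 304 ≡ 60, then 60·43 = 2580 ≡ 18. So 43^31 ≡ 18 (mod 61).
Hence f⁻¹(43) = 18.

18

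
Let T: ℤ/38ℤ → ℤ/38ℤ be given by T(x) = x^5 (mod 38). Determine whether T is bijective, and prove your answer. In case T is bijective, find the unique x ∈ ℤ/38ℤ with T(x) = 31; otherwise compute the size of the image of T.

Computing x^5 mod 38 for each x (by repeated squaring, reducing mod 38 at every step), the values T(0), T(1), …, T(37) are: 0, 1, 32, 15, 36, 9, 24, 11, 12, 35, 22, 7, 8, 33, 10, 21, 4, 25, 18, 19, 20, 13, 34, 17, 28, 5, 30, 31, 16, 3, 26, 27, 14, 29, 2, 23, 6, 37.
Every element of ℤ/38ℤ appears exactly once in this list, so T is a bijection, and in particular bijective.
Since T is bijective, we read off the preimage of 31 from the same table: T(27) = 31, so T⁻¹(31) = 27.

27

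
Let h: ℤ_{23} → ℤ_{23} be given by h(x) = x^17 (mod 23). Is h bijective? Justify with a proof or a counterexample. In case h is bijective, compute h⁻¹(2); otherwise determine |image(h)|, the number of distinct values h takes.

4

Since 23 is prime, the nonzero elements of ℤ_{23} form a cyclic group of order 22.
As gcd(17, 22) = 1, raising to the 17th power is a bijection on this group: if a^17 ≡ b^17 then (ab^{−1})^17 = 1, and the only element of order dividing gcd(17, 22) = 1 is 1, so a = b.
With h(0) = 0 this makes h injective on all of ℤ_{23}, hence bijective (finite equal-size domain and codomain). In particular h is bijective.
Since h is bijective, we find the preimage of 2. The inverse of x ↦ x^17 on (ℤ_{23})^× is x ↦ x^13, because 17·13 = 221 = 10·22 + 1 ≡ 1 (mod 22) and x^{22} = 1 for x ≠ 0 (Fermat). So h⁻¹(2) = 2^13 mod 23.
Repeated squaring mod 23: 2^1 ≡ 2, 2^2 ≡ 2² = 4, 2^4 ≡ 4² = 16, 2^8 ≡ 16² = 256 ≡ 3. Since 13 = 8 + 4 + 1, 2^13 ≡ 3·16·2: 3·16 = 48 ≡ 2, then 2·2 = 4. So 2^13 ≡ 4 (mod 23).
Hence h⁻¹(2) = 4.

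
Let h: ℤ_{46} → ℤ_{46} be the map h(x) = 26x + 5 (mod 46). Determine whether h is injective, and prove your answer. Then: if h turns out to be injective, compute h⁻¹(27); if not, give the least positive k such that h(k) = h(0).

23

By definition, h is injective when h(s) = h(t) forces s = t.
We have gcd(26, 46) = 2 > 1. Taking s = 0 and t = 23: h(0) = 5 and h(23) = 26·23 + 5 = 603 ≡ 5 (mod 46).
So h(0) = h(23) while 0 ≠ 23, so h is not injective.
Since h is not injective, we find the least positive k with h(k) = h(0): this means 26k ≡ 0 (mod 46), i.e. 46 ∣ 26k. Since gcd(26, 46) = 2, dividing through by 2 this holds exactly when 23 ∣ 13k, and as gcd(13, 23) = 1, exactly when 23 ∣ k.
The smallest positive such k is 23.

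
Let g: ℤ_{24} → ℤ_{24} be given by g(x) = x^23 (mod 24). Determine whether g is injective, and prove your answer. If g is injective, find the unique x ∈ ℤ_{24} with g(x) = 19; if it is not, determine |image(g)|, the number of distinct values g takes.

g(0) = 0^23 = 0.
g(6): Repeated squaring mod 24: 6^1 ≡ 6, 6^2 ≡ 6² = 36 ≡ 12, 6^4 ≡ 12² = 144 ≡ 0, 6^8 ≡ 0² = 0, 6^16 ≡ 0² = 0. Since 23 = 16 + 4 + 2 + 1, 6^23 ≡ 0·0·12·6: 0·0 = 0, then 0·12 = 0, then 0·6 = 0. So 6^23 ≡ 0 (mod 24).
So g(0) = g(6) = 0 while 0 ≠ 6, hence g is not injective.
Since g is not injective, we determine |image(g)|. Computing x^23 mod 24 for each x (by repeated squaring, reducing mod 24 at every step), the values g(0), g(1), …, g(23) are: 0, 1, 8, 3, 16, 5, 0, 7, 8, 9, 16, 11, 0, 13, 8, 15, 16, 17, 0, 19, 8, 21, 16, 23.
The distinct values are {0, 1, 3, 5, 7, 8, 9, 11, 13, 15, 16, 17, 19, 21, 23}; there are 15 of them.

15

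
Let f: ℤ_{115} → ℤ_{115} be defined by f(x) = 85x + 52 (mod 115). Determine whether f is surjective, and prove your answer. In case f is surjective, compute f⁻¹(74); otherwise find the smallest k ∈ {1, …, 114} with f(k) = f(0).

23

By definition, surjectivity means every element of the codomain has a preimage under f.
Since gcd(85, 115) = 5, we have 85x ≡ 0 (mod 5) for all x, so f(x) ≡ 2 (mod 5).
But 0 ≢ 2 (mod 5), so 0 ∈ ℤ_{115} has no preimage. So f is not surjective.
Since f is not surjective, we find the least positive k with f(k) = f(0): this means 85k ≡ 0 (mod 115), i.e. 115 ∣ 85k. Since gcd(85, 115) = 5, dividing through by 5 this holds exactly when 23 ∣ 17k, and as gcd(17, 23) = 1, exactly when 23 ∣ k.
The smallest positive such k is 23.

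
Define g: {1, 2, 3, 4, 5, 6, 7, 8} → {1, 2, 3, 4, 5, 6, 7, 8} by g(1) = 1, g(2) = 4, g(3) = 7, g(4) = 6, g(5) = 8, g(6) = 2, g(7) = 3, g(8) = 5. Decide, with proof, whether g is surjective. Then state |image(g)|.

8

Every element of the codomain has a preimage: 1 = g(1), 2 = g(6), 3 = g(7), 4 = g(2), 5 = g(8), 6 = g(4), 7 = g(3), 8 = g(5).
So g is surjective.
The image of g is {1, 2, 3, 4, 5, 6, 7, 8}, which has 8 elements.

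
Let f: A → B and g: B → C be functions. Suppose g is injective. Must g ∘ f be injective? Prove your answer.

No. Take A = {0, 1}, B = C = {0, 1, 2, 3, 4, 5}, f(0) = f(1) = 0, and g = identity (injective).
Then (g ∘ f)(0) = (g ∘ f)(1) = 0 with 0 ≠ 1, so g ∘ f is not injective.

not injective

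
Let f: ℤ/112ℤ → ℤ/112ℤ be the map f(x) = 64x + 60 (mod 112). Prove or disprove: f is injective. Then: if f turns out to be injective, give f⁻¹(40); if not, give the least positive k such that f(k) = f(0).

7

Recall that injectivity means: for all s, t in the domain, f(s) = f(t) implies s = t.
We have gcd(64, 112) = 16 > 1. Taking s = 0 and t = 7: f(0) = 60 and f(7) = 64·7 + 60 = 508 ≡ 60 (mod 112).
So f(0) = f(7) while 0 ≠ 7, thus f is not injective.
Since f is not injective, we find the least positive k with f(k) = f(0): this means 64k ≡ 0 (mod 112), i.e. 112 ∣ 64k. Since gcd(64, 112) = 16, dividing through by 16 this holds exactly when 7 ∣ 4k, and as gcd(4, 7) = 1, exactly when 7 ∣ k.
The smallest positive such k is 7.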